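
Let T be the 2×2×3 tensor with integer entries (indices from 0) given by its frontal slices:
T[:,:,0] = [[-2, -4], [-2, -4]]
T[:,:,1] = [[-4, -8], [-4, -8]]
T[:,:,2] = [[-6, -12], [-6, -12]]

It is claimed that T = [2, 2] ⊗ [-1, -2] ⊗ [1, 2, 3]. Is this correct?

Yes

Reconstruct entrywise from the claimed factors. For example, T[0,1,1] = -8 and Σₗ aₗ[0]bₗ[1]cₗ[1] = (2)·(-2)·(2) = -8; checking all 12 entries, every one matches. The claim holds.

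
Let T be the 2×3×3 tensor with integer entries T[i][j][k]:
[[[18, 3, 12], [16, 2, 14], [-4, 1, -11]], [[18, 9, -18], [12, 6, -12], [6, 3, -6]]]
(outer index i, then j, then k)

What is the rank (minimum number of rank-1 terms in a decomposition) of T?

Lower bound: the mode-2 unfolding of T (rows indexed by j, columns by (i,k) = (0,0), (0,1), (0,2), (1,0), (1,1), (1,2)) is [[18, 3, 12, 18, 9, -18], [16, 2, 14, 12, 6, -12], [-4, 1, -11, 6, 3, -6]].
There the 2×2 minor on rows j ∈ {0, 1}, columns (i,k) ∈ {(0,0), (0,1)} is det [[18, 3], [16, 2]] = -12 ≠ 0, so this unfolding has rank ≥ 2; CP rank is at least every unfolding rank, so rank(T) ≥ 2. (Unfolding ranks only ever bound the CP rank from below — rank(T) can be strictly larger than all of them — so the matching upper bound has to come from an explicit 2-term decomposition.)
Upper bound — finding two terms. Write S_k = T[:,:,k] for the frontal slices: S₀ = [[18, 16, -4], [18, 12, 6]], S₁ = [[3, 2, 1], [9, 6, 3]], S₂ = [[12, 14, -11], [-18, -12, -6]].
If T = a₁ ⊗ b₁ ⊗ c₁ + a₂ ⊗ b₂ ⊗ c₂ then each S_k = c₁[k]·a₁b₁ᵀ + c₂[k]·a₂b₂ᵀ. S₀ and S₁ are linearly independent, so a₁b₁ᵀ and a₂b₂ᵀ must span the same plane of matrices: they are the rank-1 matrices of the form x·S₀ + y·S₁.
The 2×2 minor of x·S₀ + y·S₁ on rows {0,1}, columns {0,1} is −72·x² − 36·xy = (-36)·(2·x + y)(x), vanishing at (x:y) = (1:-2) and (0:1).
M₁ = S₀ − 2·S₁ = [[12, 12, -6], [0, 0, 0]] = 6·[1, 0][2, 2, -1]ᵀ and M₂ = S₁ = [[3, 2, 1], [9, 6, 3]] = [1, 3][3, 2, 1]ᵀ, so take a₁ = [1, 0], b₁ = [2, 2, -1], a₂ = [1, 3], b₂ = [3, 2, 1].
Each slice is an integer combination of E₁ = a₁b₁ᵀ and E₂ = a₂b₂ᵀ: S₀ = 6·E₁ + 2·E₂, S₁ = E₂, S₂ = 9·E₁ − 2·E₂; reading off coefficients, c₁ = [6, 0, 9] and c₂ = [2, 1, -2].
Hence T = [1, 0] ⊗ [2, 2, -1] ⊗ [6, 0, 9] + [1, 3] ⊗ [3, 2, 1] ⊗ [2, 1, -2], so rank(T) ≤ 2.
These bounds meet, so rank(T) = 2.
Check entry T[0,0,2] = 12: (1)·(2)·(9) + (1)·(3)·(-2) = 12.

2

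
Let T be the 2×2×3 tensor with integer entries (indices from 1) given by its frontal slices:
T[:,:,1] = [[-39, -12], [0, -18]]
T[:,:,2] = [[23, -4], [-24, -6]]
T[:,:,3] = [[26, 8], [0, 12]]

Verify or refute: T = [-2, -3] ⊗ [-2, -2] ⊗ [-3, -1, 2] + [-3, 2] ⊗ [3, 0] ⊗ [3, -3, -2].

Yes

Reconstruct entrywise from the claimed factors. For example, T[1,1,2] = 23 and Σₗ aₗ[1]bₗ[1]cₗ[2] = (-2)·(-2)·(-1) + (-3)·(3)·(-3) = 23; checking all 12 entries, every one matches. The claim holds.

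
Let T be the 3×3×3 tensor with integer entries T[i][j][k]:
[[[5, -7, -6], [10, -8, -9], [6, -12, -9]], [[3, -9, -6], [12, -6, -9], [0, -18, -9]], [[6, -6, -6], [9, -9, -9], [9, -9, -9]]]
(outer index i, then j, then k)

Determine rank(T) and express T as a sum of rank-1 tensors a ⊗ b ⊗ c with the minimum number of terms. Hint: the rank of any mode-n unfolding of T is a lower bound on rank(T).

rank(T) = 2

Lower bound: in the mode-1 unfolding of T (rows indexed by i, columns by (j,k)) the 2×2 minor on rows i ∈ {0, 1}, columns (j,k) ∈ {(0,0), (0,1)} is det [[5, -7], [3, -9]] = -24 ≠ 0, so that unfolding has rank ≥ 2 and hence rank(T) ≥ 2 (CP rank is at least every unfolding rank, though it can be larger).
Upper bound: with S_k = T[:,:,k], the two rank-1 terms a₁b₁ᵀ, a₂b₂ᵀ are the rank-1 members of the pencil x·S₀ + y·S₁.
The 2×2 minor of x·S₀ + y·S₁ on rows {0,1}, columns {0,1} is 30·x² − 30·y² = 30·(x − y)(x + y), vanishing at (x:y) = (1:1) and (1:-1).
M₁ = S₀ + S₁ = [[-2, 2, -6], [-6, 6, -18], [0, 0, 0]] = (-2)·(1, 3, 0)(1, -1, 3)ᵀ and M₂ = S₀ − S₁ = [[12, 18, 18], [12, 18, 18], [12, 18, 18]] = 6·(1, 1, 1)(2, 3, 3)ᵀ, so take a₁ = (1, 3, 0), b₁ = (1, -1, 3), a₂ = (1, 1, 1), b₂ = (2, 3, 3).
Each slice is an integer combination of E₁ = a₁b₁ᵀ and E₂ = a₂b₂ᵀ: S₀ = −E₁ + 3·E₂, S₁ = −E₁ − 3·E₂, S₂ = −3·E₂; reading off coefficients, c₁ = (-1, -1, 0) and c₂ = (3, -3, -3).
Hence T = (1, 3, 0) ⊗ (1, -1, 3) ⊗ (-1, -1, 0) + (1, 1, 1) ⊗ (2, 3, 3) ⊗ (3, -3, -3), so rank(T) ≤ 2.
These bounds meet, so rank(T) = 2.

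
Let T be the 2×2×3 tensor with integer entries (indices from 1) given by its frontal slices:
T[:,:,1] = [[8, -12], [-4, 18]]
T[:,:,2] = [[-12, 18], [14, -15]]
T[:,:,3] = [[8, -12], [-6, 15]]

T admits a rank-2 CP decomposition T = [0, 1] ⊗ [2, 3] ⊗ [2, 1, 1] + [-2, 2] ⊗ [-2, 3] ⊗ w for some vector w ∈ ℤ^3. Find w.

w = [2, -3, 2]

Subtract the known terms from T to get the rank-1 residual R = [-2, 2] ⊗ [-2, 3] ⊗ w, so R[i,j,k] = a[i]·b[j]·w[k]. Pick indices with nonzero a[1]·b[1] = (-2)·(-2) = 4. Only the fibre through (1,1,·) is needed: R[1,1,:] = T[1,1,:] − Σₗ aₗ[1]bₗ[1]cₗ = [8, -12, 8] − (0)·(2)·[2, 1, 1] = [8, -12, 8]. Then w[k] = R[1,1,k] / 4 for each k, giving w = [8, -12, 8] / 4 = [2, -3, 2].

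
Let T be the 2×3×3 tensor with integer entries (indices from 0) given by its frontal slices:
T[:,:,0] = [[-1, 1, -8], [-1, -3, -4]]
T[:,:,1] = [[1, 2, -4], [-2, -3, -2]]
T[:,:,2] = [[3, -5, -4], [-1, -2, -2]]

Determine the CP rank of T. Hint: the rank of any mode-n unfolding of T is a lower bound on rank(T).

3

Lower bound: the mode-2 unfolding of T (rows indexed by j, columns by (i,k) = (0,0), (0,1), (0,2), (1,0), (1,1), (1,2)) is [[-1, 1, 3, -1, -2, -1], [1, 2, -5, -3, -3, -2], [-8, -4, -4, -4, -2, -2]].
There the 3×3 minor on rows j ∈ {0, 1, 2}, columns (i,k) ∈ {(0,0), (0,1), (0,2)} is det [[-1, 1, 3], [1, 2, -5], [-8, -4, -4]] = 108 ≠ 0, so this unfolding has rank ≥ 3; CP rank is at least every unfolding rank, so rank(T) ≥ 3. (This is only a lower bound: in general the CP rank may exceed every unfolding rank, so we still need to exhibit 3 rank-1 terms summing to T.)
Upper bound: T is a sum of 3 rank-1 terms, T = [1, -1] ∘ [1, 1, 0] ∘ [1, 2, 1] + [1, 0] ∘ [1, -2, 0] ∘ [-2, -1, 2] + [2, 1] ∘ [0, 1, 2] ∘ [-2, -1, -1] (one valid choice — decompositions are not unique — normalised so each a, b is primitive with positive first nonzero entry; check it by expanding all entries), so rank(T) ≤ 3.
These bounds meet, so rank(T) = 3.
Check entry T[1,0,2] = -1: (-1)·(1)·(1) + (0)·(1)·(2) + (1)·(0)·(-1) = -1.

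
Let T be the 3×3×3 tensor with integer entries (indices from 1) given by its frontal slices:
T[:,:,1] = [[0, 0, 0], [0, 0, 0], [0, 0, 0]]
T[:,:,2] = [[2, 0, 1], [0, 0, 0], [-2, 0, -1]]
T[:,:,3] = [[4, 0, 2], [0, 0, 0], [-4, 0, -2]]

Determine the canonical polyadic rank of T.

1

Lower bound: T ≠ 0 (e.g. T[1,1,2] = 2), so rank(T) ≥ 1.
Upper bound: the mode-1 fibre T[:,1,2] = [2, 0, -2] gives a = [1, 0, -1] (primitive direction); the mode-2 fibre T[1,:,2] = [2, 0, 1] gives b = [2, 0, 1]; then c[k] = T[1,1,k] / (a[1]·b[1]) = [0, 2, 4] / 2 = [0, 1, 2].
Expanding [1, 0, -1] ∘ [2, 0, 1] ∘ [0, 1, 2] reproduces all 27 entries of T, so T = [1, 0, -1] ∘ [2, 0, 1] ∘ [0, 1, 2] and rank(T) ≤ 1.
These bounds meet, so rank(T) = 1.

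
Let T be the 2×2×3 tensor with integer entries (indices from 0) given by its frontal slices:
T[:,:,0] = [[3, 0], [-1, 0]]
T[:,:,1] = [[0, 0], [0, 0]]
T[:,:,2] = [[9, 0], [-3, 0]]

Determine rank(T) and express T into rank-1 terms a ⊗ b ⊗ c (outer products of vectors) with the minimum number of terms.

rank(T) = 1

Lower bound: T ≠ 0 (e.g. T[0,0,0] = 3), so rank(T) ≥ 1.
Upper bound: if T = a ⊗ b ⊗ c then every fibre of T is a multiple of the corresponding factor, so read the factors off the fibres through the nonzero entry T[0,0,0] = 3.
The mode-1 fibre T[:,0,0] = [3, -1] gives a = (3, -1) (primitive direction); the mode-2 fibre T[0,:,0] = [3, 0] gives b = (1, 0); then c[k] = T[0,0,k] / (a[0]·b[0]) = [3, 0, 9] / 3 = (1, 0, 3).
Expanding (3, -1) ⊗ (1, 0) ⊗ (1, 0, 3) reproduces all 12 entries of T, so T = (3, -1) ⊗ (1, 0) ⊗ (1, 0, 3) and rank(T) ≤ 1.
These bounds meet, so rank(T) = 1.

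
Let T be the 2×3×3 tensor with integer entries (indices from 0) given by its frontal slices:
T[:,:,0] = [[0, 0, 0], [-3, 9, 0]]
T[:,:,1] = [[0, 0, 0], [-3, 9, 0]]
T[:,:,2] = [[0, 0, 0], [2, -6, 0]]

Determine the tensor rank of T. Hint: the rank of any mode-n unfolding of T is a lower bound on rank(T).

1

Lower bound: T ≠ 0 (e.g. T[1,0,0] = -3), so rank(T) ≥ 1.
Upper bound: if T = a ∘ b ∘ c then every fibre of T is a multiple of the corresponding factor, so read the factors off the fibres through the nonzero entry T[1,0,0] = -3.
The mode-1 fibre T[:,0,0] = [0, -3] gives a = [0, 1] (primitive direction); the mode-2 fibre T[1,:,0] = [-3, 9, 0] gives b = [1, -3, 0]; then c[k] = T[1,0,k] / (a[1]·b[0]) = [-3, -3, 2] / 1 = [-3, -3, 2].
Expanding [0, 1] ∘ [1, -3, 0] ∘ [-3, -3, 2] reproduces all 18 entries of T, so T = [0, 1] ∘ [1, -3, 0] ∘ [-3, -3, 2] and rank(T) ≤ 1.
These bounds meet, so rank(T) = 1.
Check entry T[0,0,2] = 0: (0)·(1)·(2) = 0.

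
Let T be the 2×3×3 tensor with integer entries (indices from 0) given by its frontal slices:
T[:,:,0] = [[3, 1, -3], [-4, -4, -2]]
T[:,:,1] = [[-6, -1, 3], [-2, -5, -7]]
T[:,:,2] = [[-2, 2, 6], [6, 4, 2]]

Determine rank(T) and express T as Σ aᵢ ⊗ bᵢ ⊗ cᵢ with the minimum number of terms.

Lower bound: the mode-2 unfolding of T (rows indexed by j, columns by (i,k) = (0,0), (0,1), (0,2), (1,0), (1,1), (1,2)) is [[3, -6, -2, -4, -2, 6], [1, -1, 2, -4, -5, 4], [-3, 3, 6, -2, -7, 2]].
There the 3×3 minor on rows j ∈ {0, 1, 2}, columns (i,k) ∈ {(0,0), (0,1), (0,2)} is det [[3, -6, -2], [1, -1, 2], [-3, 3, 6]] = 36 ≠ 0, so this unfolding has rank ≥ 3; CP rank is at least every unfolding rank, so rank(T) ≥ 3. (Unfolding ranks only ever bound the CP rank from below — rank(T) can be strictly larger than all of them — so the matching upper bound has to come from an explicit 3-term decomposition.)
Upper bound: T is a sum of 3 rank-1 terms, T = [1, -1] ⊗ [0, 1, 1] ⊗ [2, 1, 0] + [1, 2] ⊗ [1, 1, 1] ⊗ [-1, -2, 2] + [2, -1] ⊗ [1, 0, -1] ⊗ [2, -2, -2] (written with every a and b primitive with positive leading entry and the scale carried by c; CP decompositions are not unique, and this one is verified by expanding entrywise), so rank(T) ≤ 3.
These bounds meet, so rank(T) = 3.

rank(T) = 3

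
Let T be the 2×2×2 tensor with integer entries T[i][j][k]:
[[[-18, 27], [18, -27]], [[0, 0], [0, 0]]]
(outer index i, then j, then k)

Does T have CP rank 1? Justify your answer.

If T = a ⊗ b ⊗ c then every fibre of T is a multiple of the corresponding factor, so read the factors off the fibres through the nonzero entry T[0,0,0] = -18.
The mode-1 fibre T[:,0,0] = [-18, 0] gives a = [1, 0] (primitive direction); the mode-2 fibre T[0,:,0] = [-18, 18] gives b = [1, -1]; then c[k] = T[0,0,k] / (a[0]·b[0]) = [-18, 27] / 1 = [-18, 27].
Expanding [1, 0] ⊗ [1, -1] ⊗ [-18, 27] reproduces all 8 entries of T, so T = [1, 0] ⊗ [1, -1] ⊗ [-18, 27] and rank(T) ≤ 1.
Equivalently every frontal slice T[:,:,k] is c[k] times the rank-1 matrix [1, 0] ⊗ [1, -1]. So T has rank 1 (it is nonzero).

Yes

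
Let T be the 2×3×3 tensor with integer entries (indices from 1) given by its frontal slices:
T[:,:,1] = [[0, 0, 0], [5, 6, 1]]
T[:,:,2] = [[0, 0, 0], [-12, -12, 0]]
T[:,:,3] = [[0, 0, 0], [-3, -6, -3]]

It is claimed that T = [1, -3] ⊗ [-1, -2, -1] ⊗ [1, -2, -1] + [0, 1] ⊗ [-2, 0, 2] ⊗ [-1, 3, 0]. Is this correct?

No

Reconstruct entry (1,1,1) from the claimed factors: Σₗ aₗ[1]bₗ[1]cₗ[1] = (1)·(-1)·(1) + (0)·(-2)·(-1) = -1, but T[1,1,1] = 0. The claim is false.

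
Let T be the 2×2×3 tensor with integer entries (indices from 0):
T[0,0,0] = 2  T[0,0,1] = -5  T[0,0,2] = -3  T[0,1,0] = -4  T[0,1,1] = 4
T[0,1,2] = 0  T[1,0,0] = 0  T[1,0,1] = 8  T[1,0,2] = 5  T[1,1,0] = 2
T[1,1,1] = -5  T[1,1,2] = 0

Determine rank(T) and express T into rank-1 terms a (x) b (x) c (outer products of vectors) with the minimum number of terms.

rank(T) = 3

Lower bound: in the mode-3 unfolding of T (rows indexed by k, columns by (i,j)) the 3×3 minor on rows k ∈ {0, 1, 2}, columns (i,j) ∈ {(0,0), (0,1), (1,0)} is det [[2, -4, 0], [-5, 4, 8], [-3, 0, 5]] = 36 ≠ 0, so that unfolding has rank ≥ 3 and hence rank(T) ≥ 3 (CP rank is at least every unfolding rank, though it can be larger).
Upper bound: T is a sum of 3 rank-1 terms, T = (0, 1) (x) (1, -1) (x) (2, -1, -2) + (1, -2) (x) (2, -1) (x) (0, -2, -2) + (1, -1) (x) (1, -2) (x) (2, -1, 1) (written with every a and b primitive with positive leading entry and the scale carried by c; CP decompositions are not unique, and this one is verified by expanding entrywise), so rank(T) ≤ 3.
These bounds meet, so rank(T) = 3.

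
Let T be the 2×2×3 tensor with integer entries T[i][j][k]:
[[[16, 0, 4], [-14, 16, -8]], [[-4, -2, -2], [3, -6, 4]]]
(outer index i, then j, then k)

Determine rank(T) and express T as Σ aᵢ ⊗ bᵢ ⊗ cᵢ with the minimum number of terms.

Lower bound: the mode-3 unfolding of T (rows indexed by k, columns by (i,j) = (0,0), (0,1), (1,0), (1,1)) is [[16, -14, -4, 3], [0, 16, -2, -6], [4, -8, -2, 4]].
There the 3×3 minor on rows k ∈ {0, 1, 2}, columns (i,j) ∈ {(0,0), (0,1), (1,0)} is det [[16, -14, -4], [0, 16, -2], [4, -8, -2]] = -400 ≠ 0, so this unfolding has rank ≥ 3; CP rank is at least every unfolding rank, so rank(T) ≥ 3. (Unfolding ranks only ever bound the CP rank from below — rank(T) can be strictly larger than all of them — so the matching upper bound has to come from an explicit 3-term decomposition.)
Upper bound: T is a sum of 3 rank-1 terms, T = [1, 0] ⊗ [1, -1] ⊗ [8, -4, 0] + [2, -1] ⊗ [1, -2] ⊗ [2, -2, 2] + [2, -1] ⊗ [2, 1] ⊗ [1, 2, 0] (one valid choice — decompositions are not unique — normalised so each a, b is primitive with positive first nonzero entry; check it by expanding all entries), so rank(T) ≤ 3.
These bounds meet, so rank(T) = 3.

rank(T) = 3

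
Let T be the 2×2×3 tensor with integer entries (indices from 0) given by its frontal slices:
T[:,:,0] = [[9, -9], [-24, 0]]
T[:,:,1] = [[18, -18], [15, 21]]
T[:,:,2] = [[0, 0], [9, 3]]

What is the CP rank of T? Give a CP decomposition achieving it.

rank(T) = 2

Lower bound: the mode-1 unfolding of T (rows indexed by i, columns by (j,k) = (0,0), (0,1), (0,2), (1,0), (1,1), (1,2)) is [[9, 18, 0, -9, -18, 0], [-24, 15, 9, 0, 21, 3]].
There the 2×2 minor on rows i ∈ {0, 1}, columns (j,k) ∈ {(0,0), (0,1)} is det [[9, 18], [-24, 15]] = 567 ≠ 0, so this unfolding has rank ≥ 2; CP rank is at least every unfolding rank, so rank(T) ≥ 2. (This is only a lower bound: in general the CP rank may exceed every unfolding rank, so we still need to exhibit 2 rank-1 terms summing to T.)
Upper bound — finding two terms. Write S_k = T[:,:,k] for the frontal slices: S₀ = [[9, -9], [-24, 0]], S₁ = [[18, -18], [15, 21]], S₂ = [[0, 0], [9, 3]].
If T = a₁ ⊗ b₁ ⊗ c₁ + a₂ ⊗ b₂ ⊗ c₂ then each S_k = c₁[k]·a₁b₁ᵀ + c₂[k]·a₂b₂ᵀ. S₀ and S₁ are linearly independent, so a₁b₁ᵀ and a₂b₂ᵀ must span the same plane of matrices: they are the rank-1 matrices of the form x·S₀ + y·S₁.
det(x·S₀ + y·S₁) is −216·x² − 108·xy + 648·y² = (-108)·(2·x − 3·y)(x + 2·y), vanishing at (x:y) = (3:2) and (2:-1).
M₁ = 3·S₀ + 2·S₁ = [[63, -63], [-42, 42]] = 21·[3, -2][1, -1]ᵀ and M₂ = 2·S₀ − S₁ = [[0, 0], [-63, -21]] = (-21)·[0, 1][3, 1]ᵀ, so take a₁ = [3, -2], b₁ = [1, -1], a₂ = [0, 1], b₂ = [3, 1].
Each slice is an integer combination of E₁ = a₁b₁ᵀ and E₂ = a₂b₂ᵀ: S₀ = 3·E₁ − 6·E₂, S₁ = 6·E₁ + 9·E₂, S₂ = 3·E₂; reading off coefficients, c₁ = [3, 6, 0] and c₂ = [-6, 9, 3].
Hence T = [3, -2] ⊗ [1, -1] ⊗ [3, 6, 0] + [0, 1] ⊗ [3, 1] ⊗ [-6, 9, 3], so rank(T) ≤ 2.
These bounds meet, so rank(T) = 2.
Check entry T[0,1,2] = 0: (3)·(-1)·(0) + (0)·(1)·(3) = 0.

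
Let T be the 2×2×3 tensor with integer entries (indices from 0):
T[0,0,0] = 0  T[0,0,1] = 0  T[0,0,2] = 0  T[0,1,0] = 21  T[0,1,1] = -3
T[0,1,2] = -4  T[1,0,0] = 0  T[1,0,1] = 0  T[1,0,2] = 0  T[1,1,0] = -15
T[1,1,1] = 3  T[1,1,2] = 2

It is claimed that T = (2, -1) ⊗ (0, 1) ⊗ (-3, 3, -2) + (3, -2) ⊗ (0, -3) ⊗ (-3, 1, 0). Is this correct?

Yes

Reconstruct entrywise from the claimed factors. For example, T[0,1,0] = 21 and Σₗ aₗ[0]bₗ[1]cₗ[0] = (2)·(1)·(-3) + (3)·(-3)·(-3) = 21; checking all 12 entries, every one matches. The claim holds.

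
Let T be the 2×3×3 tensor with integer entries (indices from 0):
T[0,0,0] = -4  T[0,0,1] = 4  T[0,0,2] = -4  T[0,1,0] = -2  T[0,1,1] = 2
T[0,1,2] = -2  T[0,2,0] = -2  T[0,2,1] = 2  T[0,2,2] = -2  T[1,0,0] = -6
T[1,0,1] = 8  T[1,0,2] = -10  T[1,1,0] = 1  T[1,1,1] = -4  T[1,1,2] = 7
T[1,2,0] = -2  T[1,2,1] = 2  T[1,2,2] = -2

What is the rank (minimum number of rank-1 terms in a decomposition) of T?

2

Lower bound: the mode-2 unfolding of T (rows indexed by j, columns by (i,k) = (0,0), (0,1), (0,2), (1,0), (1,1), (1,2)) is [[-4, 4, -4, -6, 8, -10], [-2, 2, -2, 1, -4, 7], [-2, 2, -2, -2, 2, -2]].
There the 2×2 minor on rows j ∈ {0, 1}, columns (i,k) ∈ {(0,0), (1,0)} is det [[-4, -6], [-2, 1]] = -16 ≠ 0, so this unfolding has rank ≥ 2; CP rank is at least every unfolding rank, so rank(T) ≥ 2. (This is only a lower bound: in general the CP rank may exceed every unfolding rank, so we still need to exhibit 2 rank-1 terms summing to T.)
Upper bound — finding two terms. Write S_k = T[:,:,k] for the frontal slices: S₀ = [[-4, -2, -2], [-6, 1, -2]], S₁ = [[4, 2, 2], [8, -4, 2]], S₂ = [[-4, -2, -2], [-10, 7, -2]].
If T = a₁ ⊗ b₁ ⊗ c₁ + a₂ ⊗ b₂ ⊗ c₂ then each S_k = c₁[k]·a₁b₁ᵀ + c₂[k]·a₂b₂ᵀ. S₀ and S₁ are linearly independent, so a₁b₁ᵀ and a₂b₂ᵀ must span the same plane of matrices: they are the rank-1 matrices of the form x·S₀ + y·S₁.
The 2×2 minor of x·S₀ + y·S₁ on rows {0,1}, columns {0,1} is −16·x² + 48·xy − 32·y² = (-16)·(x − 2·y)(x − y), vanishing at (x:y) = (2:1) and (1:1).
M₁ = 2·S₀ + S₁ = [[-4, -2, -2], [-4, -2, -2]] = (-2)·(1, 1)(2, 1, 1)ᵀ and M₂ = S₀ + S₁ = [[0, 0, 0], [2, -3, 0]] = (0, 1)(2, -3, 0)ᵀ, so take a₁ = (1, 1), b₁ = (2, 1, 1), a₂ = (0, 1), b₂ = (2, -3, 0).
Each slice is an integer combination of E₁ = a₁b₁ᵀ and E₂ = a₂b₂ᵀ: S₀ = −2·E₁ − E₂, S₁ = 2·E₁ + 2·E₂, S₂ = −2·E₁ − 3·E₂; reading off coefficients, c₁ = (-2, 2, -2) and c₂ = (-1, 2, -3).
Hence T = (1, 1) ⊗ (2, 1, 1) ⊗ (-2, 2, -2) + (0, 1) ⊗ (2, -3, 0) ⊗ (-1, 2, -3), so rank(T) ≤ 2.
These bounds meet, so rank(T) = 2.
Check entry T[1,2,0] = -2: (1)·(1)·(-2) + (1)·(0)·(-1) = -2.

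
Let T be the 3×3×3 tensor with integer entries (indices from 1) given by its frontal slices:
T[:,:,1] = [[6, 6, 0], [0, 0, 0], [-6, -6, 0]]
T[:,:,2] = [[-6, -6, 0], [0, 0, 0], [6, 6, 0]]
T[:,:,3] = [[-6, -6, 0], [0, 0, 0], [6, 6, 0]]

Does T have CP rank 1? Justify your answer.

Yes

If T = a ⊗ b ⊗ c then every fibre of T is a multiple of the corresponding factor, so read the factors off the fibres through the nonzero entry T[1,1,1] = 6.
The mode-1 fibre T[:,1,1] = [6, 0, -6] gives a = [1, 0, -1] (primitive direction); the mode-2 fibre T[1,:,1] = [6, 6, 0] gives b = [1, 1, 0]; then c[k] = T[1,1,k] / (a[1]·b[1]) = [6, -6, -6] / 1 = [6, -6, -6].
Expanding [1, 0, -1] ⊗ [1, 1, 0] ⊗ [6, -6, -6] reproduces all 27 entries of T, so T = [1, 0, -1] ⊗ [1, 1, 0] ⊗ [6, -6, -6] and rank(T) ≤ 1.
Equivalently every frontal slice T[:,:,k] is c[k] times the rank-1 matrix [1, 0, -1] ⊗ [1, 1, 0]. So T has rank 1 (it is nonzero).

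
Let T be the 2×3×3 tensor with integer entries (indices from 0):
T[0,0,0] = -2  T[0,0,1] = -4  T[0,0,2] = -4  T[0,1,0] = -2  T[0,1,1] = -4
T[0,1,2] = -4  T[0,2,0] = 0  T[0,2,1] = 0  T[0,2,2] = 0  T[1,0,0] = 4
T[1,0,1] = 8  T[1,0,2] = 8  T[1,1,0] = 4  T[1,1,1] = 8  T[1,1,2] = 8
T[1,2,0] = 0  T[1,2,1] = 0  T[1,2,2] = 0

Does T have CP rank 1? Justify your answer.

Yes

If T = a ⊗ b ⊗ c then every fibre of T is a multiple of the corresponding factor, so read the factors off the fibres through the nonzero entry T[0,0,0] = -2.
The mode-1 fibre T[:,0,0] = [-2, 4] gives a = (1, -2) (primitive direction); the mode-2 fibre T[0,:,0] = [-2, -2, 0] gives b = (1, 1, 0); then c[k] = T[0,0,k] / (a[0]·b[0]) = [-2, -4, -4] / 1 = (-2, -4, -4).
Expanding (1, -2) ⊗ (1, 1, 0) ⊗ (-2, -4, -4) reproduces all 18 entries of T, so T = (1, -2) ⊗ (1, 1, 0) ⊗ (-2, -4, -4) and rank(T) ≤ 1.
Equivalently every frontal slice T[:,:,k] is c[k] times the rank-1 matrix (1, -2) ⊗ (1, 1, 0). So T has rank 1 (it is nonzero).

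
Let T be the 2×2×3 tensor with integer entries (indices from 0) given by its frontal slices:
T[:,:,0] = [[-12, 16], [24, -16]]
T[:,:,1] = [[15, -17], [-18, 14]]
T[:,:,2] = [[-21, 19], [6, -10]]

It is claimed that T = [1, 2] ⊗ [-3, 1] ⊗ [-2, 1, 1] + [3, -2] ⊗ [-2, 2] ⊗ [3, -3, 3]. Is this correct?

Yes

Reconstruct entrywise from the claimed factors. For example, T[0,0,2] = -21 and Σₗ aₗ[0]bₗ[0]cₗ[2] = (1)·(-3)·(1) + (3)·(-2)·(3) = -21; checking all 12 entries, every one matches. The claim holds.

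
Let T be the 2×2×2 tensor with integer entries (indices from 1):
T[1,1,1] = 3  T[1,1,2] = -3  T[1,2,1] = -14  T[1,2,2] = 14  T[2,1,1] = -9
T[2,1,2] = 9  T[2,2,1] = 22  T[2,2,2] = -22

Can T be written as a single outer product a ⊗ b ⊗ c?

No

The mode-1 unfolding of T (rows indexed by i, columns by (j,k) = (1,1), (1,2), (2,1), (2,2)) is [[3, -3, -14, 14], [-9, 9, 22, -22]].
There the 2×2 minor on rows i ∈ {1, 2}, columns (j,k) ∈ {(1,1), (2,1)} is det [[3, -14], [-9, 22]] = -60 ≠ 0, so this unfolding has rank ≥ 2; CP rank is at least every unfolding rank, so rank(T) ≥ 2.
In particular rank(T) ≥ 2 > 1, so T is not rank-1.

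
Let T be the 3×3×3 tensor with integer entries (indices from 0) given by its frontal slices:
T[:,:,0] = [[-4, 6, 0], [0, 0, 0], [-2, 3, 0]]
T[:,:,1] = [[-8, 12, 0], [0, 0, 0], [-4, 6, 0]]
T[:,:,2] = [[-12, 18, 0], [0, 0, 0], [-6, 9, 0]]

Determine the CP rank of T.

Lower bound: T ≠ 0 (e.g. T[0,0,0] = -4), so rank(T) ≥ 1.
Upper bound: if T = a ⊗ b ⊗ c then every fibre of T is a multiple of the corresponding factor, so read the factors off the fibres through the nonzero entry T[0,0,0] = -4.
The mode-1 fibre T[:,0,0] = [-4, 0, -2] gives a = [2, 0, 1] (primitive direction); the mode-2 fibre T[0,:,0] = [-4, 6, 0] gives b = [2, -3, 0]; then c[k] = T[0,0,k] / (a[0]·b[0]) = [-4, -8, -12] / 4 = [-1, -2, -3].
Expanding [2, 0, 1] ⊗ [2, -3, 0] ⊗ [-1, -2, -3] reproduces all 27 entries of T, so T = [2, 0, 1] ⊗ [2, -3, 0] ⊗ [-1, -2, -3] and rank(T) ≤ 1.
These bounds meet, so rank(T) = 1.

1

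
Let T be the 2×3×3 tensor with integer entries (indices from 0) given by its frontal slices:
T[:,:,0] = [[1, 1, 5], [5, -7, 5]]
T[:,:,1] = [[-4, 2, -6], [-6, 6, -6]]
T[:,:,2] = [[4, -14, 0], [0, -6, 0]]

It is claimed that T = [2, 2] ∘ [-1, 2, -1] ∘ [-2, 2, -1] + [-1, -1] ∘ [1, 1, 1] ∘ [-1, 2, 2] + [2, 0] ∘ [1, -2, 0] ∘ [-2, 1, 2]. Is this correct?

Reconstruct entrywise from the claimed factors. For example, T[1,2,2] = 0 and Σₗ aₗ[1]bₗ[2]cₗ[2] = (2)·(-1)·(-1) + (-1)·(1)·(2) + (0)·(0)·(2) = 0; checking all 18 entries, every one matches. The claim holds.

Yes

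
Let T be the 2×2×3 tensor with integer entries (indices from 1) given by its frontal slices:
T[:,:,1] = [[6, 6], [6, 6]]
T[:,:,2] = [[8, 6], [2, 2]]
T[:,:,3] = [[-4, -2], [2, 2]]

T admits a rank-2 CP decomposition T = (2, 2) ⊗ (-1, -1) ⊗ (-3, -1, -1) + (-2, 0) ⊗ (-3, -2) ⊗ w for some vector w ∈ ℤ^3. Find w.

w = (0, 1, -1)

Subtract the known terms from T to get the rank-1 residual R = (-2, 0) ⊗ (-3, -2) ⊗ w, so R[i,j,k] = a[i]·b[j]·w[k]. Pick indices with nonzero a[1]·b[1] = (-2)·(-3) = 6. Only the fibre through (1,1,·) is needed: R[1,1,:] = T[1,1,:] − Σₗ aₗ[1]bₗ[1]cₗ = [6, 8, -4] − (2)·(-1)·(-3, -1, -1) = [0, 6, -6]. Then w[k] = R[1,1,k] / 6 for each k, giving w = [0, 6, -6] / 6 = (0, 1, -1).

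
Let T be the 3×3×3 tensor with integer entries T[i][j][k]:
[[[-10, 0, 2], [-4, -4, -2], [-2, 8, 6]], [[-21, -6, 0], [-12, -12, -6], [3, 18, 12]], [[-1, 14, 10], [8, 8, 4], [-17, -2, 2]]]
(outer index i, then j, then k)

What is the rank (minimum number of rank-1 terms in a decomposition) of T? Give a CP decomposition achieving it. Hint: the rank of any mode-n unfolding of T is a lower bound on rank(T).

rank(T) = 2

Lower bound: the mode-1 unfolding of T (rows indexed by i, columns by (j,k) = (0,0), (0,1), (0,2), (1,0), (1,1), (1,2), (2,0), (2,1), (2,2)) is [[-10, 0, 2, -4, -4, -2, -2, 8, 6], [-21, -6, 0, -12, -12, -6, 3, 18, 12], [-1, 14, 10, 8, 8, 4, -17, -2, 2]].
There the 2×2 minor on rows i ∈ {0, 1}, columns (j,k) ∈ {(0,0), (0,1)} is det [[-10, 0], [-21, -6]] = 60 ≠ 0, so this unfolding has rank ≥ 2; CP rank is at least every unfolding rank, so rank(T) ≥ 2. (Flattening ranks never certify an upper bound on CP rank; for that we must actually write T with 2 rank-1 terms.)
Upper bound — finding two terms. Write S_k = T[:,:,k] for the frontal slices: S₀ = [[-10, -4, -2], [-21, -12, 3], [-1, 8, -17]], S₁ = [[0, -4, 8], [-6, -12, 18], [14, 8, -2]], S₂ = [[2, -2, 6], [0, -6, 12], [10, 4, 2]].
If T = a₁ ⊗ b₁ ⊗ c₁ + a₂ ⊗ b₂ ⊗ c₂ then each S_k = c₁[k]·a₁b₁ᵀ + c₂[k]·a₂b₂ᵀ. S₀ and S₁ are linearly independent, so a₁b₁ᵀ and a₂b₂ᵀ must span the same plane of matrices: they are the rank-1 matrices of the form x·S₀ + y·S₁.
The 2×2 minor of x·S₀ + y·S₁ on rows {0,1}, columns {0,1} is 36·x² + 12·xy − 24·y² = 12·(3·x − 2·y)(x + y), vanishing at (x:y) = (2:3) and (1:-1).
M₁ = 2·S₀ + 3·S₁ = [[-20, -20, 20], [-60, -60, 60], [40, 40, -40]] = (-20)·[1, 3, -2][1, 1, -1]ᵀ and M₂ = S₀ − S₁ = [[-10, 0, -10], [-15, 0, -15], [-15, 0, -15]] = (-5)·[2, 3, 3][1, 0, 1]ᵀ, so take a₁ = [1, 3, -2], b₁ = [1, 1, -1], a₂ = [2, 3, 3], b₂ = [1, 0, 1].
Each slice is an integer combination of E₁ = a₁b₁ᵀ and E₂ = a₂b₂ᵀ: S₀ = −4·E₁ − 3·E₂, S₁ = −4·E₁ + 2·E₂, S₂ = −2·E₁ + 2·E₂; reading off coefficients, c₁ = [-4, -4, -2] and c₂ = [-3, 2, 2].
Hence T = [1, 3, -2] ⊗ [1, 1, -1] ⊗ [-4, -4, -2] + [2, 3, 3] ⊗ [1, 0, 1] ⊗ [-3, 2, 2], so rank(T) ≤ 2.
These bounds meet, so rank(T) = 2.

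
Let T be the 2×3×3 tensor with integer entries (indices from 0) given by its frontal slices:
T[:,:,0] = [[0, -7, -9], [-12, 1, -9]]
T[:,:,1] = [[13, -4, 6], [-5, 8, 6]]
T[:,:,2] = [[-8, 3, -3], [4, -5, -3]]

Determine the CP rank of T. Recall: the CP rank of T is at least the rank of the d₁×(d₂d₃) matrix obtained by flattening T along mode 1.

2

Lower bound: the mode-2 unfolding of T (rows indexed by j, columns by (i,k) = (0,0), (0,1), (0,2), (1,0), (1,1), (1,2)) is [[0, 13, -8, -12, -5, 4], [-7, -4, 3, 1, 8, -5], [-9, 6, -3, -9, 6, -3]].
There the 2×2 minor on rows j ∈ {0, 1}, columns (i,k) ∈ {(0,0), (0,1)} is det [[0, 13], [-7, -4]] = 91 ≠ 0, so this unfolding has rank ≥ 2; CP rank is at least every unfolding rank, so rank(T) ≥ 2. (Unfolding ranks only ever bound the CP rank from below — rank(T) can be strictly larger than all of them — so the matching upper bound has to come from an explicit 2-term decomposition.)
Upper bound — finding two terms. Write S_k = T[:,:,k] for the frontal slices: S₀ = [[0, -7, -9], [-12, 1, -9]], S₁ = [[13, -4, 6], [-5, 8, 6]], S₂ = [[-8, 3, -3], [4, -5, -3]].
If T = a₁ ⊗ b₁ ⊗ c₁ + a₂ ⊗ b₂ ⊗ c₂ then each S_k = c₁[k]·a₁b₁ᵀ + c₂[k]·a₂b₂ᵀ. S₀ and S₁ are linearly independent, so a₁b₁ᵀ and a₂b₂ᵀ must span the same plane of matrices: they are the rank-1 matrices of the form x·S₀ + y·S₁.
The 2×2 minor of x·S₀ + y·S₁ on rows {0,1}, columns {0,1} is −84·x² − 70·xy + 84·y² = (-14)·(2·x + 3·y)(3·x − 2·y), vanishing at (x:y) = (3:-2) and (2:3).
M₁ = 3·S₀ − 2·S₁ = [[-26, -13, -39], [-26, -13, -39]] = (-13)·[1, 1][2, 1, 3]ᵀ and M₂ = 2·S₀ + 3·S₁ = [[39, -26, 0], [-39, 26, 0]] = 13·[1, -1][3, -2, 0]ᵀ, so take a₁ = [1, 1], b₁ = [2, 1, 3], a₂ = [1, -1], b₂ = [3, -2, 0].
Each slice is an integer combination of E₁ = a₁b₁ᵀ and E₂ = a₂b₂ᵀ: S₀ = −3·E₁ + 2·E₂, S₁ = 2·E₁ + 3·E₂, S₂ = −E₁ − 2·E₂; reading off coefficients, c₁ = [-3, 2, -1] and c₂ = [2, 3, -2].
Hence T = [1, 1] ⊗ [2, 1, 3] ⊗ [-3, 2, -1] + [1, -1] ⊗ [3, -2, 0] ⊗ [2, 3, -2], so rank(T) ≤ 2.
These bounds meet, so rank(T) = 2.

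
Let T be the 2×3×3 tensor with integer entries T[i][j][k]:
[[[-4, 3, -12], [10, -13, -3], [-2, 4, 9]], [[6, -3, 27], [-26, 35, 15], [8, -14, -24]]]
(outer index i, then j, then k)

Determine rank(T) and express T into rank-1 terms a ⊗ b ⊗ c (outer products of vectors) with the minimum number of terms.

rank(T) = 2

Lower bound: the mode-1 unfolding of T (rows indexed by i, columns by (j,k) = (0,0), (0,1), (0,2), (1,0), (1,1), (1,2), (2,0), (2,1), (2,2)) is [[-4, 3, -12, 10, -13, -3, -2, 4, 9], [6, -3, 27, -26, 35, 15, 8, -14, -24]].
There the 2×2 minor on rows i ∈ {0, 1}, columns (j,k) ∈ {(0,0), (0,1)} is det [[-4, 3], [6, -3]] = -6 ≠ 0, so this unfolding has rank ≥ 2; CP rank is at least every unfolding rank, so rank(T) ≥ 2. (Flattening ranks never certify an upper bound on CP rank; for that we must actually write T with 2 rank-1 terms.)
Upper bound — finding two terms. Write S_k = T[:,:,k] for the frontal slices: S₀ = [[-4, 10, -2], [6, -26, 8]], S₁ = [[3, -13, 4], [-3, 35, -14]], S₂ = [[-12, -3, 9], [27, 15, -24]].
If T = a₁ ⊗ b₁ ⊗ c₁ + a₂ ⊗ b₂ ⊗ c₂ then each S_k = c₁[k]·a₁b₁ᵀ + c₂[k]·a₂b₂ᵀ. S₀ and S₁ are linearly independent, so a₁b₁ᵀ and a₂b₂ᵀ must span the same plane of matrices: they are the rank-1 matrices of the form x·S₀ + y·S₁.
The 2×2 minor of x·S₀ + y·S₁ on rows {0,1}, columns {0,1} is 44·x² − 110·xy + 66·y² = 22·(2·x − 3·y)(x − y), vanishing at (x:y) = (3:2) and (1:1).
M₁ = 3·S₀ + 2·S₁ = [[-6, 4, 2], [12, -8, -4]] = (-2)·(1, -2)(3, -2, -1)ᵀ and M₂ = S₀ + S₁ = [[-1, -3, 2], [3, 9, -6]] = −(1, -3)(1, 3, -2)ᵀ, so take a₁ = (1, -2), b₁ = (3, -2, -1), a₂ = (1, -3), b₂ = (1, 3, -2).
Each slice is an integer combination of E₁ = a₁b₁ᵀ and E₂ = a₂b₂ᵀ: S₀ = −2·E₁ + 2·E₂, S₁ = 2·E₁ − 3·E₂, S₂ = −3·E₁ − 3·E₂; reading off coefficients, c₁ = (-2, 2, -3) and c₂ = (2, -3, -3).
Hence T = (1, -2) ⊗ (3, -2, -1) ⊗ (-2, 2, -3) + (1, -3) ⊗ (1, 3, -2) ⊗ (2, -3, -3), so rank(T) ≤ 2.
These bounds meet, so rank(T) = 2.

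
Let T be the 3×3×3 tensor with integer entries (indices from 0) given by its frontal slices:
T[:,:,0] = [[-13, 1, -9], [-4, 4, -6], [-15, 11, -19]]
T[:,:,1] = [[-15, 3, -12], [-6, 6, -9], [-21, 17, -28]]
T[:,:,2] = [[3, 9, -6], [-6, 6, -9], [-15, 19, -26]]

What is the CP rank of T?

2

Lower bound: the mode-1 unfolding of T (rows indexed by i, columns by (j,k) = (0,0), (0,1), (0,2), (1,0), (1,1), (1,2), (2,0), (2,1), (2,2)) is [[-13, -15, 3, 1, 3, 9, -9, -12, -6], [-4, -6, -6, 4, 6, 6, -6, -9, -9], [-15, -21, -15, 11, 17, 19, -19, -28, -26]].
There the 2×2 minor on rows i ∈ {0, 1}, columns (j,k) ∈ {(0,0), (0,1)} is det [[-13, -15], [-4, -6]] = 18 ≠ 0, so this unfolding has rank ≥ 2; CP rank is at least every unfolding rank, so rank(T) ≥ 2. (This is only a lower bound: in general the CP rank may exceed every unfolding rank, so we still need to exhibit 2 rank-1 terms summing to T.)
Upper bound — finding two terms. Write S_k = T[:,:,k] for the frontal slices: S₀ = [[-13, 1, -9], [-4, 4, -6], [-15, 11, -19]], S₁ = [[-15, 3, -12], [-6, 6, -9], [-21, 17, -28]], S₂ = [[3, 9, -6], [-6, 6, -9], [-15, 19, -26]].
If T = a₁ (x) b₁ (x) c₁ + a₂ (x) b₂ (x) c₂ then each S_k = c₁[k]·a₁b₁ᵀ + c₂[k]·a₂b₂ᵀ. S₀ and S₁ are linearly independent, so a₁b₁ᵀ and a₂b₂ᵀ must span the same plane of matrices: they are the rank-1 matrices of the form x·S₀ + y·S₁.
The 2×2 minor of x·S₀ + y·S₁ on rows {0,1}, columns {0,1} is −48·x² − 120·xy − 72·y² = (-24)·(2·x + 3·y)(x + y), vanishing at (x:y) = (3:-2) and (1:-1).
M₁ = 3·S₀ − 2·S₁ = [[-9, -3, -3], [0, 0, 0], [-3, -1, -1]] = −(3, 0, 1)(3, 1, 1)ᵀ and M₂ = S₀ − S₁ = [[2, -2, 3], [2, -2, 3], [6, -6, 9]] = (1, 1, 3)(2, -2, 3)ᵀ, so take a₁ = (3, 0, 1), b₁ = (3, 1, 1), a₂ = (1, 1, 3), b₂ = (2, -2, 3).
Each slice is an integer combination of E₁ = a₁b₁ᵀ and E₂ = a₂b₂ᵀ: S₀ = −E₁ − 2·E₂, S₁ = −E₁ − 3·E₂, S₂ = E₁ − 3·E₂; reading off coefficients, c₁ = (-1, -1, 1) and c₂ = (-2, -3, -3).
Hence T = (3, 0, 1) (x) (3, 1, 1) (x) (-1, -1, 1) + (1, 1, 3) (x) (2, -2, 3) (x) (-2, -3, -3), so rank(T) ≤ 2.
These bounds meet, so rank(T) = 2.
Check entry T[2,2,1] = -28: (1)·(1)·(-1) + (3)·(3)·(-3) = -28.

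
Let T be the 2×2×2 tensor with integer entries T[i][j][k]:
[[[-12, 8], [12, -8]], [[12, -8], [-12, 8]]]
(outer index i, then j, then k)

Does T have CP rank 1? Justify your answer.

Yes

If T = a ⊗ b ⊗ c then every fibre of T is a multiple of the corresponding factor, so read the factors off the fibres through the nonzero entry T[0,0,0] = -12.
The mode-1 fibre T[:,0,0] = [-12, 12] gives a = (1, -1) (primitive direction); the mode-2 fibre T[0,:,0] = [-12, 12] gives b = (1, -1); then c[k] = T[0,0,k] / (a[0]·b[0]) = [-12, 8] / 1 = (-12, 8).
Expanding (1, -1) ⊗ (1, -1) ⊗ (-12, 8) reproduces all 8 entries of T, so T = (1, -1) ⊗ (1, -1) ⊗ (-12, 8) and rank(T) ≤ 1.
Equivalently every frontal slice T[:,:,k] is c[k] times the rank-1 matrix (1, -1) ⊗ (1, -1). So T has rank 1 (it is nonzero).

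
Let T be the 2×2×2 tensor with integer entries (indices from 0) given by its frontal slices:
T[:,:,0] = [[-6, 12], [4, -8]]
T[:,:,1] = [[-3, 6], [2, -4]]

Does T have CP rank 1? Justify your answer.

Yes

If T = a ⊗ b ⊗ c then every fibre of T is a multiple of the corresponding factor, so read the factors off the fibres through the nonzero entry T[0,0,0] = -6.
The mode-1 fibre T[:,0,0] = [-6, 4] gives a = (3, -2) (primitive direction); the mode-2 fibre T[0,:,0] = [-6, 12] gives b = (1, -2); then c[k] = T[0,0,k] / (a[0]·b[0]) = [-6, -3] / 3 = (-2, -1).
Expanding (3, -2) ⊗ (1, -2) ⊗ (-2, -1) reproduces all 8 entries of T, so T = (3, -2) ⊗ (1, -2) ⊗ (-2, -1) and rank(T) ≤ 1.
Equivalently every frontal slice T[:,:,k] is c[k] times the rank-1 matrix (3, -2) ⊗ (1, -2). So T has rank 1 (it is nonzero).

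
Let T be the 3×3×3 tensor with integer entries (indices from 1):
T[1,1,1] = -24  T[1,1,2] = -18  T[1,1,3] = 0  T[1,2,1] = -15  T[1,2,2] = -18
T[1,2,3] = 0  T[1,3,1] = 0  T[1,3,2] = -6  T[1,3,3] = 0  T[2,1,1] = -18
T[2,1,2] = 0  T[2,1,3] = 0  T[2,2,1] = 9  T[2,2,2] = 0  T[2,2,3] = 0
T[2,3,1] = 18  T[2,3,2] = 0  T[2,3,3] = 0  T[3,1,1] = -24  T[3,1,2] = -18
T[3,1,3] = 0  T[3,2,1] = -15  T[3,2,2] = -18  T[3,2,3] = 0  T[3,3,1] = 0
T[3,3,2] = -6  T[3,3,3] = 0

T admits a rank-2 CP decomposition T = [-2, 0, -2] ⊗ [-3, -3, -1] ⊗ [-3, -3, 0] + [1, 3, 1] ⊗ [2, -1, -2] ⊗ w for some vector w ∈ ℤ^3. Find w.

Subtract the known terms from T to get the rank-1 residual R = [1, 3, 1] ⊗ [2, -1, -2] ⊗ w, so R[i,j,k] = a[i]·b[j]·w[k]. Pick indices with nonzero a[1]·b[1] = (1)·(2) = 2. Only the fibre through (1,1,·) is needed: R[1,1,:] = T[1,1,:] − Σₗ aₗ[1]bₗ[1]cₗ = [-24, -18, 0] − (-2)·(-3)·[-3, -3, 0] = [-6, 0, 0]. Then w[k] = R[1,1,k] / 2 for each k, giving w = [-6, 0, 0] / 2 = [-3, 0, 0].

w = [-3, 0, 0]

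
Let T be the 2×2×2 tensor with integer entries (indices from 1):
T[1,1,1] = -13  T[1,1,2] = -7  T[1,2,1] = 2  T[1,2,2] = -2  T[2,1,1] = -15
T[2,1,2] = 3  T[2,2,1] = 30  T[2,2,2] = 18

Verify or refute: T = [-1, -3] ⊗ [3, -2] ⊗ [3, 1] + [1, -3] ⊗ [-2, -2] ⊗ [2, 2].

Yes

Reconstruct entrywise from the claimed factors. For example, T[2,2,1] = 30 and Σₗ aₗ[2]bₗ[2]cₗ[1] = (-3)·(-2)·(3) + (-3)·(-2)·(2) = 30; checking all 8 entries, every one matches. The claim holds.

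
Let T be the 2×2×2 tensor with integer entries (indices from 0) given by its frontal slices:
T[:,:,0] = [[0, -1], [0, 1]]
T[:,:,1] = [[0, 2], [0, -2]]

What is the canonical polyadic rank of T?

1

Lower bound: T ≠ 0 (e.g. T[0,1,0] = -1), so rank(T) ≥ 1.
Upper bound: the mode-1 fibre T[:,1,0] = [-1, 1] gives a = [1, -1] (primitive direction); the mode-2 fibre T[0,:,0] = [0, -1] gives b = [0, 1]; then c[k] = T[0,1,k] / (a[0]·b[1]) = [-1, 2] / 1 = [-1, 2].
Expanding [1, -1] (x) [0, 1] (x) [-1, 2] reproduces all 8 entries of T, so T = [1, -1] (x) [0, 1] (x) [-1, 2] and rank(T) ≤ 1.
These bounds meet, so rank(T) = 1.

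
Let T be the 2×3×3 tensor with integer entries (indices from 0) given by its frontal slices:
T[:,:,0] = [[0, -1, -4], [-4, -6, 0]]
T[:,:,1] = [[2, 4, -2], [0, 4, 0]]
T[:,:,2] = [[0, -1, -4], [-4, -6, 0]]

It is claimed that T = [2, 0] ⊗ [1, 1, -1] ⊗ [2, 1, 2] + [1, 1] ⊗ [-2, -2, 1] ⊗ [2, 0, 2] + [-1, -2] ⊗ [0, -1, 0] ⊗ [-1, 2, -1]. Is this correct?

No

Reconstruct entry (0,2,0) from the claimed factors: Σₗ aₗ[0]bₗ[2]cₗ[0] = (2)·(-1)·(2) + (1)·(1)·(2) + (-1)·(0)·(-1) = -2, but T[0,2,0] = -4. The claim is false.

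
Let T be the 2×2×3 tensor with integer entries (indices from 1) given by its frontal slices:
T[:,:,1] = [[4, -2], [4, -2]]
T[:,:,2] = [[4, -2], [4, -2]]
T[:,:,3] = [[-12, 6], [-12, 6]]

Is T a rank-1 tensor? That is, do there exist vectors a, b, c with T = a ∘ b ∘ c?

Yes

The mode-1 fibre T[:,1,1] = [4, 4] gives a = (1, 1) (primitive direction); the mode-2 fibre T[1,:,1] = [4, -2] gives b = (2, -1); then c[k] = T[1,1,k] / (a[1]·b[1]) = [4, 4, -12] / 2 = (2, 2, -6).
Expanding (1, 1) ∘ (2, -1) ∘ (2, 2, -6) reproduces all 12 entries of T, so T = (1, 1) ∘ (2, -1) ∘ (2, 2, -6) and rank(T) ≤ 1.
Equivalently every frontal slice T[:,:,k] is c[k] times the rank-1 matrix (1, 1) ∘ (2, -1). So T has rank 1 (it is nonzero).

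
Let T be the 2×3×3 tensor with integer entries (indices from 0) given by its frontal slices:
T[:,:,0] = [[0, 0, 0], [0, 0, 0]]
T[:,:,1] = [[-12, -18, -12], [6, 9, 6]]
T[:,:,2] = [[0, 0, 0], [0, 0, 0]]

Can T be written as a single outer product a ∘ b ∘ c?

Yes

If T = a ∘ b ∘ c then every fibre of T is a multiple of the corresponding factor, so read the factors off the fibres through the nonzero entry T[0,0,1] = -12.
The mode-1 fibre T[:,0,1] = [-12, 6] gives a = (2, -1) (primitive direction); the mode-2 fibre T[0,:,1] = [-12, -18, -12] gives b = (2, 3, 2); then c[k] = T[0,0,k] / (a[0]·b[0]) = [0, -12, 0] / 4 = (0, -3, 0).
Expanding (2, -1) ∘ (2, 3, 2) ∘ (0, -3, 0) reproduces all 18 entries of T, so T = (2, -1) ∘ (2, 3, 2) ∘ (0, -3, 0) and rank(T) ≤ 1.
Equivalently every frontal slice T[:,:,k] is c[k] times the rank-1 matrix (2, -1) ∘ (2, 3, 2). So T has rank 1 (it is nonzero).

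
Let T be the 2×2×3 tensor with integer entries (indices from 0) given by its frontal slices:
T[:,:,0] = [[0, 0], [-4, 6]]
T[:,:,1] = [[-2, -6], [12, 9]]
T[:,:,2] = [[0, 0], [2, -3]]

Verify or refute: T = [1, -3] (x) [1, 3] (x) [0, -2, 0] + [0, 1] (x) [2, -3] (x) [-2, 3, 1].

Reconstruct entrywise from the claimed factors. For example, T[1,1,2] = -3 and Σₗ aₗ[1]bₗ[1]cₗ[2] = (-3)·(3)·(0) + (1)·(-3)·(1) = -3; checking all 12 entries, every one matches. The claim holds.

Yes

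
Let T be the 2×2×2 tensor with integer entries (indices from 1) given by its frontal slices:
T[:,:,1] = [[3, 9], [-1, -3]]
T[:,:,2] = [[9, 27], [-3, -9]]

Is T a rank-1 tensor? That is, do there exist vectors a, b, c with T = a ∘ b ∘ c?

Yes

If T = a ∘ b ∘ c then every fibre of T is a multiple of the corresponding factor, so read the factors off the fibres through the nonzero entry T[1,1,1] = 3.
The mode-1 fibre T[:,1,1] = [3, -1] gives a = (3, -1) (primitive direction); the mode-2 fibre T[1,:,1] = [3, 9] gives b = (1, 3); then c[k] = T[1,1,k] / (a[1]·b[1]) = [3, 9] / 3 = (1, 3).
Expanding (3, -1) ∘ (1, 3) ∘ (1, 3) reproduces all 8 entries of T, so T = (3, -1) ∘ (1, 3) ∘ (1, 3) and rank(T) ≤ 1.
Equivalently every frontal slice T[:,:,k] is c[k] times the rank-1 matrix (3, -1) ∘ (1, 3). So T has rank 1 (it is nonzero).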